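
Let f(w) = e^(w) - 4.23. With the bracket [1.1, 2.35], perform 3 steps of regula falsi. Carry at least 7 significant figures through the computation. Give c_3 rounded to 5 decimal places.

f(1.100000) = -1.225834, f(2.350000) = 6.255570
step 1: c = 1.304813, f(c) = -0.542999 < 0 → new bracket [1.304813, 2.350000]
step 2: c = 1.388292, f(c) = -0.222001 < 0 → new bracket [1.388292, 2.350000]
step 3: c = 1.421252, f(c) = -0.087697 < 0 → new bracket [1.421252, 2.350000]

1.42125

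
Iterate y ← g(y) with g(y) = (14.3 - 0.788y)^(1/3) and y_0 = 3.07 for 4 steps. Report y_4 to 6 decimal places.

y_1 = g(3.070000) = 2.281825
y_2 = g(2.281825) = 2.320913
y_3 = g(2.320913) = 2.319006
y_4 = g(2.319006) = 2.319099

2.319099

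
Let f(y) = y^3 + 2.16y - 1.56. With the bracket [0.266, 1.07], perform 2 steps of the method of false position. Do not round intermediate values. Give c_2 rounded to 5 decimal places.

0.59415

False-position update: c = (a·f(b) − b·f(a))/(f(b) − f(a)); replace the endpoint whose sign matches f(c).
f(0.266000) = -0.966619, f(1.070000) = 1.976243
step 1: c = 0.530084, f(c) = -0.266072 < 0 → new bracket [0.530084, 1.070000]
step 2: c = 0.594150, f(c) = -0.066893 < 0 → new bracket [0.594150, 1.070000]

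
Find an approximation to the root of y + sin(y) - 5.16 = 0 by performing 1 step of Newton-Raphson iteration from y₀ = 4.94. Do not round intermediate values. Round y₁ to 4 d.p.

5.9143

f'(y) = 1 + cos(y)
y_0 = 4.940000: f = -1.194208, f' = 1.225651 → y_1 = 4.940000 - (-1.194208)/(1.225651) = 5.914346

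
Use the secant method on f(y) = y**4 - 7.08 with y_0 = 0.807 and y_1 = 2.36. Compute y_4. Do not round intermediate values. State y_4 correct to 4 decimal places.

Secant update: y_(k+1) = y_k − f(y_k)·(y_k − y_(k-1))/(f(y_k) − f(y_(k-1))).
f(y_0) = -6.655875, f(y_1) = 23.940444
y_2 = 2.360000 - (23.940444)·(2.360000 - 0.807000)/(23.940444 - (-6.655875)) = 1.144837; f(y_2) = -5.362191
y_3 = 1.144837 - (-5.362191)·(1.144837 - 2.360000)/(-5.362191 - (23.940444)) = 1.367204; f(y_3) = -3.585916
y_4 = 1.367204 - (-3.585916)·(1.367204 - 1.144837)/(-3.585916 - (-5.362191)) = 1.816115; f(y_4) = 3.798605

1.8161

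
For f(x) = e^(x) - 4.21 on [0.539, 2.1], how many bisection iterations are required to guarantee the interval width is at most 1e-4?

14

Initial width b − a = 2.1 − 0.539 = 1.561000.
After n steps the width is (b−a)/2^n; need (b−a)/2^n ≤ 1e-4.
So n ≥ log₂(1.561000/1e-4) = log₂(15610.0000) ≈ 13.9302.
Hence n = 14.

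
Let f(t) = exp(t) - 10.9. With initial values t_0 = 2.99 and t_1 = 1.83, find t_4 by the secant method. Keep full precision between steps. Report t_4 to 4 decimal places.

f(t_0) = 8.985682, f(t_1) = -4.666113
t_2 = 1.830000 - (-4.666113)·(1.830000 - 2.990000)/(-4.666113 - (8.985682)) = 2.226482; f(t_2) = -1.632793
t_3 = 2.226482 - (-1.632793)·(2.226482 - 1.830000)/(-1.632793 - (-4.666113)) = 2.439903; f(t_3) = 0.571924
t_4 = 2.439903 - (0.571924)·(2.439903 - 2.226482)/(0.571924 - (-1.632793)) = 2.384539; f(t_4) = -0.045938

2.3845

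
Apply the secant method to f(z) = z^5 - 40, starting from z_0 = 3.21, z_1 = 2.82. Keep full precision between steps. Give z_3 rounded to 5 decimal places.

2.26665

f(z_0) = 300.820071, f(z_1) = 138.338677
z_2 = 2.820000 - (138.338677)·(2.820000 - 3.210000)/(138.338677 - (300.820071)) = 2.487949; f(z_2) = 55.325151
z_3 = 2.487949 - (55.325151)·(2.487949 - 2.820000)/(55.325151 - (138.338677)) = 2.266651; f(z_3) = 19.830553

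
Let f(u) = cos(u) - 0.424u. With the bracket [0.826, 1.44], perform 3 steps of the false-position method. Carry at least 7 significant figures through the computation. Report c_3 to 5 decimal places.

f(0.826000) = 0.327598, f(1.440000) = -0.480136
step 1: c = 1.075024, f(c) = 0.019901 > 0 → new bracket [1.075024, 1.440000]
step 2: c = 1.089550, f(c) = 0.000916 > 0 → new bracket [1.089550, 1.440000]
step 3: c = 1.090217, f(c) = 0.000041 > 0 → new bracket [1.090217, 1.440000]

1.09022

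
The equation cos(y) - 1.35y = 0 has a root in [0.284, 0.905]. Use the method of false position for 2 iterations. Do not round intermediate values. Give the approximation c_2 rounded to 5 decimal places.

0.60684

f(0.284000) = 0.576542, f(0.905000) = -0.604064
step 1: c = 0.587262, f(c) = 0.039658 > 0 → new bracket [0.587262, 0.905000]
step 2: c = 0.606837, f(c) = 0.002227 > 0 → new bracket [0.606837, 0.905000]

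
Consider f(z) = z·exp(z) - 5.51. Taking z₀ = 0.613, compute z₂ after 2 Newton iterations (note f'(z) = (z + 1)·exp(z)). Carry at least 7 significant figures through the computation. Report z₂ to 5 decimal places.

1.63026

z_0 = 0.613000: f = -4.378426, f' = 2.977535 → z_1 = 0.613000 - (-4.378426)/(2.977535) = 2.083487
z_1 = 2.083487: f = 11.225456, f' = 24.767883 → z_2 = 2.083487 - (11.225456)/(24.767883) = 1.630260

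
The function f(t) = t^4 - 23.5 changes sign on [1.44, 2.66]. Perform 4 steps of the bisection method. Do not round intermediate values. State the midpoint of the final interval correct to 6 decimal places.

f(1.440000) = -19.200183, f(2.660000) = 26.564115 (opposite signs)
step 1: m = 2.050000, f(m) = -5.838994 < 0 → root in [2.050000, 2.660000]
step 2: m = 2.355000, f(m) = 7.258393 > 0 → root in [2.050000, 2.355000]
step 3: m = 2.202500, f(m) = 0.032262 > 0 → root in [2.050000, 2.202500]
step 4: m = 2.126250, f(m) = -3.061110 < 0 → root in [2.126250, 2.202500]
Midpoint of [2.126250, 2.202500] = 2.164375

2.164375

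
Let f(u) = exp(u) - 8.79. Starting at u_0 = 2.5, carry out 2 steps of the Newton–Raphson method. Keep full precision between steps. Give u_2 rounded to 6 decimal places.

Newton update: u ← u − f(u)/f'(u).
f'(u) = exp(u)
u_0 = 2.500000: f = 3.392494, f' = 12.182494 → u_1 = 2.500000 - (3.392494)/(12.182494) = 2.221527
u_1 = 2.221527: f = 0.431402, f' = 9.221402 → u_2 = 2.221527 - (0.431402)/(9.221402) = 2.174744

2.174744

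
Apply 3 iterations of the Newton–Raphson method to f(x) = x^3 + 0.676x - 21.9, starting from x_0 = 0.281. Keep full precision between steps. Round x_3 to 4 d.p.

10.7071

f'(x) = 3x^2 + 0.676
x_0 = 0.281000: f = -21.687856, f' = 0.912883 → x_1 = 0.281000 - (-21.687856)/(0.912883) = 24.038542
x_1 = 24.038542: f = 13885.057159, f' = 1734.230464 → x_2 = 24.038542 - (13885.057159)/(1734.230464) = 16.032076
x_2 = 16.032076: f = 4109.621295, f' = 771.758361 → x_3 = 16.032076 - (4109.621295)/(771.758361) = 10.707065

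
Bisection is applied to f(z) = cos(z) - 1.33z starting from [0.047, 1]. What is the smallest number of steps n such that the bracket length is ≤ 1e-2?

Initial width b − a = 1 − 0.047 = 0.953000.
After n steps the width is (b−a)/2^n; need (b−a)/2^n ≤ 1e-2.
So n ≥ log₂(0.953000/1e-2) = log₂(95.3000) ≈ 6.5744.
Hence n = 7.

7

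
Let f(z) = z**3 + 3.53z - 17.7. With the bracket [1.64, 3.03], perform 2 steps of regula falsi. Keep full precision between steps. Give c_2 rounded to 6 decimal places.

False-position update: c = (a·f(b) − b·f(a))/(f(b) − f(a)); replace the endpoint whose sign matches f(c).
f(1.640000) = -7.499856, f(3.030000) = 20.814027
step 1: c = 2.008187, f(c) = -2.512455 < 0 → new bracket [2.008187, 3.030000]
step 2: c = 2.118245, f(c) = -0.718117 < 0 → new bracket [2.118245, 3.030000]

2.118245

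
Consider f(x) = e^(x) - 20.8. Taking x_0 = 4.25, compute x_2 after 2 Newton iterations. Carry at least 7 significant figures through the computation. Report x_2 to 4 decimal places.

3.1461

f'(x) = e^(x)
x_0 = 4.250000: f = 49.305412, f' = 70.105412 → x_1 = 4.250000 - (49.305412)/(70.105412) = 3.546696
x_1 = 3.546696: f = 13.898486, f' = 34.698486 → x_2 = 3.546696 - (13.898486)/(34.698486) = 3.146146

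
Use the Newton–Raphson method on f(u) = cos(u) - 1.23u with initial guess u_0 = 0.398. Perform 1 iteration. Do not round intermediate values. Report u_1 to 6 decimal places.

0.665251

f'(u) = -sin(u) - 1.23
u_0 = 0.398000: f = 0.432298, f' = -1.617575 → u_1 = 0.398000 - (0.432298)/(-1.617575) = 0.665251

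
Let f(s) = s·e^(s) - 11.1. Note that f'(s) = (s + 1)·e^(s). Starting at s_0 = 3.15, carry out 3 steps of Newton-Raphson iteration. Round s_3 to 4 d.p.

Newton update: s ← s − f(s)/f'(s).
s_0 = 3.150000: f = 62.408603, f' = 96.844668 → s_1 = 3.150000 - (62.408603)/(96.844668) = 2.505580
s_1 = 2.505580: f = 19.595031, f' = 42.945698 → s_2 = 2.505580 - (19.595031)/(42.945698) = 2.049306
s_2 = 2.049306: f = 4.807758, f' = 23.670268 → s_3 = 2.049306 - (4.807758)/(23.670268) = 1.846192

1.8462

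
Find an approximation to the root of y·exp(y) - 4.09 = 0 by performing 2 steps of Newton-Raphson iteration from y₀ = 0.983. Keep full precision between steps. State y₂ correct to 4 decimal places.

f'(y) = (y + 1)·exp(y)
y_0 = 0.983000: f = -1.462970, f' = 5.299491 → y_1 = 0.983000 - (-1.462970)/(5.299491) = 1.259059
y_1 = 1.259059: f = 0.344536, f' = 7.956640 → y_2 = 1.259059 - (0.344536)/(7.956640) = 1.215757

1.2158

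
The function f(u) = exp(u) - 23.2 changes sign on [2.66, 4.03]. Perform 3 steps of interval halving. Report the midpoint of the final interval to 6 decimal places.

f(2.660000) = -8.903711, f(4.030000) = 33.060911 (opposite signs)
step 1: m = 3.345000, f(m) = 5.160576 > 0 → root in [2.660000, 3.345000]
step 2: m = 3.002500, f(m) = -3.064186 < 0 → root in [3.002500, 3.345000]
step 3: m = 3.173750, f(m) = 0.696930 > 0 → root in [3.002500, 3.173750]
Midpoint of [3.002500, 3.173750] = 3.088125

3.088125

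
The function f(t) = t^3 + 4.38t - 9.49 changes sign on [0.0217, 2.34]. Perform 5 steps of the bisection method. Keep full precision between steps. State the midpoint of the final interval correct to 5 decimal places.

f(0.021700) = -9.394944, f(2.340000) = 13.572104 (opposite signs)
step 1: m = 1.180850, f(m) = -2.671292 < 0 → root in [1.180850, 2.340000]
step 2: m = 1.760425, f(m) = 3.676388 > 0 → root in [1.180850, 1.760425]
step 3: m = 1.470638, f(m) = 0.132050 > 0 → root in [1.180850, 1.470638]
step 4: m = 1.325744, f(m) = -1.353120 < 0 → root in [1.325744, 1.470638]
step 5: m = 1.398191, f(m) = -0.632550 < 0 → root in [1.398191, 1.470638]
Midpoint of [1.398191, 1.470638] = 1.434414

1.43441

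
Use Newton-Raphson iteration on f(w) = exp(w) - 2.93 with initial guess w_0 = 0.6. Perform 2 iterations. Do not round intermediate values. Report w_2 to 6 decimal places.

Newton update: w ← w − f(w)/f'(w).
f'(w) = exp(w)
w_0 = 0.600000: f = -1.107881, f' = 1.822119 → w_1 = 0.600000 - (-1.107881)/(1.822119) = 1.208018
w_1 = 1.208018: f = 0.416845, f' = 3.346845 → w_2 = 1.208018 - (0.416845)/(3.346845) = 1.083469

1.083469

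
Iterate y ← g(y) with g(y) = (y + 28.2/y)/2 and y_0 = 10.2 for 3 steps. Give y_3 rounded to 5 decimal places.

y_1 = g(10.200000) = 6.482353
y_2 = g(6.482353) = 5.416313
y_3 = g(5.416313) = 5.311403

5.31140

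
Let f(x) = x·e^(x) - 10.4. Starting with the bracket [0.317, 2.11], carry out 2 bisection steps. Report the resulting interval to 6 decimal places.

[1.661750, 2.110000]

f(0.317000) = -9.964758, f(2.110000) = 7.003789 (opposite signs)
step 1: m = 1.213500, f(m) = -6.316278 < 0 → root in [1.213500, 2.110000]
step 2: m = 1.661750, f(m) = -1.645032 < 0 → root in [1.661750, 2.110000]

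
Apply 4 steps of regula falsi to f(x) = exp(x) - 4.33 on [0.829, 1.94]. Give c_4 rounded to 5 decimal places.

1.46395

f(0.829000) = -2.038973, f(1.940000) = 2.628751
step 1: c = 1.314311, f(c) = -0.607813 < 0 → new bracket [1.314311, 1.940000]
step 2: c = 1.431813, f(c) = -0.143718 < 0 → new bracket [1.431813, 1.940000]
step 3: c = 1.458156, f(c) = -0.031973 < 0 → new bracket [1.458156, 1.940000]
step 4: c = 1.463946, f(c) = -0.007014 < 0 → new bracket [1.463946, 1.940000]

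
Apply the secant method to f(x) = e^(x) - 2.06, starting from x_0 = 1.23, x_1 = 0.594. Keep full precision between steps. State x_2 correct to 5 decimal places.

0.69228

f(x_0) = 1.361230, f(x_1) = -0.248781
x_2 = 0.594000 - (-0.248781)·(0.594000 - 1.230000)/(-0.248781 - (1.361230)) = 0.692276; f(x_2) = -0.061742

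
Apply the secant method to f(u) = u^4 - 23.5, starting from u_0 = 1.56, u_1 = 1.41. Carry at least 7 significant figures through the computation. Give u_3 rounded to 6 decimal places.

1.846695

Secant update: u_(k+1) = u_k − f(u_k)·(u_k − u_(k-1))/(f(u_k) − f(u_(k-1))).
f(u_0) = -17.577591, f(u_1) = -19.547458
u_2 = 1.410000 - (-19.547458)·(1.410000 - 1.560000)/(-19.547458 - (-17.577591)) = 2.898485; f(u_2) = 47.080456
u_3 = 2.898485 - (47.080456)·(2.898485 - 1.410000)/(47.080456 - (-19.547458)) = 1.846695; f(u_3) = -11.869963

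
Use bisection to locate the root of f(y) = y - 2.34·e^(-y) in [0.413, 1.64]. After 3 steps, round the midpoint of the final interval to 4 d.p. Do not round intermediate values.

0.9498

f(0.413000) = -1.135290, f(1.640000) = 1.186087 (opposite signs)
step 1: m = 1.026500, f(m) = 0.188175 > 0 → root in [0.413000, 1.026500]
step 2: m = 0.719750, f(m) = -0.419535 < 0 → root in [0.719750, 1.026500]
step 3: m = 0.873125, f(m) = -0.104163 < 0 → root in [0.873125, 1.026500]
Midpoint of [0.873125, 1.026500] = 0.949812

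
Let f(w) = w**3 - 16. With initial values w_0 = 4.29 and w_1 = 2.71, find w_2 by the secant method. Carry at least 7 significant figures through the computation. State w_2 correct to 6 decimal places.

2.605582

Secant update: w_(k+1) = w_k − f(w_k)·(w_k − w_(k-1))/(f(w_k) − f(w_(k-1))).
f(w_0) = 62.953589, f(w_1) = 3.902511
w_2 = 2.710000 - (3.902511)·(2.710000 - 4.290000)/(3.902511 - (62.953589)) = 2.605582; f(w_2) = 1.689456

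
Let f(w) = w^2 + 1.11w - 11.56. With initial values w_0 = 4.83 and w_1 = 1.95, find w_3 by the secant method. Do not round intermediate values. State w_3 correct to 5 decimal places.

2.92799

f(w_0) = 17.130200, f(w_1) = -5.593000
w_2 = 1.950000 - (-5.593000)·(1.950000 - 4.830000)/(-5.593000 - (17.130200)) = 2.658872; f(w_2) = -1.539052
w_3 = 2.658872 - (-1.539052)·(2.658872 - 1.950000)/(-1.539052 - (-5.593000)) = 2.927990; f(w_3) = 0.263195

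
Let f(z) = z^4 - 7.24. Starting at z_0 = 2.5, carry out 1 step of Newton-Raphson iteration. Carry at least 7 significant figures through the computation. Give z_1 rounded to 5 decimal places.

f'(z) = 4z^3
z_0 = 2.500000: f = 31.822500, f' = 62.500000 → z_1 = 2.500000 - (31.822500)/(62.500000) = 1.990840

1.99084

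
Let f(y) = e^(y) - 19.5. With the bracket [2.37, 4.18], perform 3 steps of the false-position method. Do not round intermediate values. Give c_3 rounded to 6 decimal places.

2.894029

False-position update: c = (a·f(b) − b·f(a))/(f(b) − f(a)); replace the endpoint whose sign matches f(c).
f(2.370000) = -8.802608, f(4.180000) = 45.865853
step 1: c = 2.661443, f(c) = -5.183072 < 0 → new bracket [2.661443, 4.180000]
step 2: c = 2.815624, f(c) = -2.796405 < 0 → new bracket [2.815624, 4.180000]
step 3: c = 2.894029, f(c) = -1.434056 < 0 → new bracket [2.894029, 4.180000]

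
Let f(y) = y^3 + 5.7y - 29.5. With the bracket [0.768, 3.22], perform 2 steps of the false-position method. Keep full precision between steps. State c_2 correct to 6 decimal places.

False-position update: c = (a·f(b) − b·f(a))/(f(b) − f(a)); replace the endpoint whose sign matches f(c).
f(0.768000) = -24.669415, f(3.220000) = 22.240248
step 1: c = 2.057487, f(c) = -9.062460 < 0 → new bracket [2.057487, 3.220000]
step 2: c = 2.394047, f(c) = -2.132552 < 0 → new bracket [2.394047, 3.220000]

2.394047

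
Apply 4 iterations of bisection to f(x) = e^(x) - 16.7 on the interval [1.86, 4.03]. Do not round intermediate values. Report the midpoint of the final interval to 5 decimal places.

f(1.860000) = -10.276263, f(4.030000) = 39.560911 (opposite signs)
step 1: m = 2.945000, f(m) = 2.310662 > 0 → root in [1.860000, 2.945000]
step 2: m = 2.402500, f(m) = -5.649231 < 0 → root in [2.402500, 2.945000]
step 3: m = 2.673750, f(m) = -2.205779 < 0 → root in [2.673750, 2.945000]
step 4: m = 2.809375, f(m) = -0.100460 < 0 → root in [2.809375, 2.945000]
Midpoint of [2.809375, 2.945000] = 2.877188

2.87719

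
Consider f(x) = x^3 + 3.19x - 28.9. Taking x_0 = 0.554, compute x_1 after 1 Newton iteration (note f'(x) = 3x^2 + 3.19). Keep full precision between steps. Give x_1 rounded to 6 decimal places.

7.113076

Newton update: x ← x − f(x)/f'(x).
x_0 = 0.554000: f = -26.962709, f' = 4.110748 → x_1 = 0.554000 - (-26.962709)/(4.110748) = 7.113076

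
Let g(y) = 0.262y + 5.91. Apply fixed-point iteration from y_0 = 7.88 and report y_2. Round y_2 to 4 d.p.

7.9993

y_1 = g(7.880000) = 7.974560
y_2 = g(7.974560) = 7.999335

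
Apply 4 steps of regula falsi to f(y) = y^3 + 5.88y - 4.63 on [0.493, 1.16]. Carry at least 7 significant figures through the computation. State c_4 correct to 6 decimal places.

f(0.493000) = -1.611337, f(1.160000) = 3.751696
step 1: c = 0.693402, f(c) = -0.219405 < 0 → new bracket [0.693402, 1.160000]
step 2: c = 0.719182, f(c) = -0.029235 < 0 → new bracket [0.719182, 1.160000]
step 3: c = 0.722590, f(c) = -0.003879 < 0 → new bracket [0.722590, 1.160000]
step 4: c = 0.723042, f(c) = -0.000514 < 0 → new bracket [0.723042, 1.160000]

0.723042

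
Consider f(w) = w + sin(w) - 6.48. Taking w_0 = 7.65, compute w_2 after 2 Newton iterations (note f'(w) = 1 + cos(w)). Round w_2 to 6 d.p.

6.398793

w_0 = 7.650000: f = 2.149268, f' = 1.202570 → w_1 = 7.650000 - (2.149268)/(1.202570) = 5.862771
w_1 = 5.862771: f = -1.025367, f' = 1.912920 → w_2 = 5.862771 - (-1.025367)/(1.912920) = 6.398793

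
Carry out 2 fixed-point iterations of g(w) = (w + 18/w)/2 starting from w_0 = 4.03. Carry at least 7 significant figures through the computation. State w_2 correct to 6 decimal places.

4.242644

w_1 = g(4.030000) = 4.248251
w_2 = g(4.248251) = 4.242644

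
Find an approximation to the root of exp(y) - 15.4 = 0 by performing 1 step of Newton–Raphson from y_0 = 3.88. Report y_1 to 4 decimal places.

f'(y) = exp(y)
y_0 = 3.880000: f = 33.024215, f' = 48.424215 → y_1 = 3.880000 - (33.024215)/(48.424215) = 3.198023

3.1980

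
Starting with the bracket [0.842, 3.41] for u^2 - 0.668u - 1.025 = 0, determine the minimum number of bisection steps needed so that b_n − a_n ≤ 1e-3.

Initial width b − a = 3.41 − 0.842 = 2.568000.
After n steps the width is (b−a)/2^n; need (b−a)/2^n ≤ 1e-3.
So n ≥ log₂(2.568000/1e-3) = log₂(2568.0000) ≈ 11.3264.
Hence n = 12.

12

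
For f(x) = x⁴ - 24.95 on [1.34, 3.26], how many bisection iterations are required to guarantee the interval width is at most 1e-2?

Initial width b − a = 3.26 − 1.34 = 1.920000.
After n steps the width is (b−a)/2^n; need (b−a)/2^n ≤ 1e-2.
So n ≥ log₂(1.920000/1e-2) = log₂(192.0000) ≈ 7.5850.
Hence n = 8.

8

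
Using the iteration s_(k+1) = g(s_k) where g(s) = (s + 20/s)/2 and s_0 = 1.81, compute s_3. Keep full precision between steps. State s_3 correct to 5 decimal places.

4.48145

s_1 = g(1.810000) = 6.429862
s_2 = g(6.429862) = 4.770174
s_3 = g(4.770174) = 4.481447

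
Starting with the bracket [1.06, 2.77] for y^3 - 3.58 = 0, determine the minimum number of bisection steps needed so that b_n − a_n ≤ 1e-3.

Initial width b − a = 2.77 − 1.06 = 1.710000.
After n steps the width is (b−a)/2^n; need (b−a)/2^n ≤ 1e-3.
So n ≥ log₂(1.710000/1e-3) = log₂(1710.0000) ≈ 10.7398.
Hence n = 11.

11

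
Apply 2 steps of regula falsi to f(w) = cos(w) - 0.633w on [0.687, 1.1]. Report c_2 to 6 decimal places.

0.936095

f(0.687000) = 0.338281, f(1.100000) = -0.242704
step 1: c = 0.927471, f(c) = 0.012770 > 0 → new bracket [0.927471, 1.100000]
step 2: c = 0.936095, f(c) = 0.000389 > 0 → new bracket [0.936095, 1.100000]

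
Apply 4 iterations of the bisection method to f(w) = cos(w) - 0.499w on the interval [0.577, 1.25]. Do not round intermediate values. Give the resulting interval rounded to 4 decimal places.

[0.9976, 1.0397]

f(0.577000) = 0.550180, f(1.250000) = -0.308428 (opposite signs)
step 1: m = 0.913500, f(m) = 0.155142 > 0 → root in [0.913500, 1.250000]
step 2: m = 1.081750, f(m) = -0.070009 < 0 → root in [0.913500, 1.081750]
step 3: m = 0.997625, f(m) = 0.044484 > 0 → root in [0.997625, 1.081750]
step 4: m = 1.039687, f(m) = -0.012314 < 0 → root in [0.997625, 1.039687]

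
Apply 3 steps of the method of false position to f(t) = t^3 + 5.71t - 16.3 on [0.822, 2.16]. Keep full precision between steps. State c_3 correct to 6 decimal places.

1.810537

f(0.822000) = -11.050968, f(2.160000) = 6.111296
step 1: c = 1.683553, f(c) = -1.915137 < 0 → new bracket [1.683553, 2.160000]
step 2: c = 1.797235, f(c) = -0.232626 < 0 → new bracket [1.797235, 2.160000]
step 3: c = 1.810537, f(c) = -0.026812 < 0 → new bracket [1.810537, 2.160000]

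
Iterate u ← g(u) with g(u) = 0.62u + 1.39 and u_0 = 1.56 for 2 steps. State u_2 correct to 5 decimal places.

2.85146

u_1 = g(1.560000) = 2.357200
u_2 = g(2.357200) = 2.851464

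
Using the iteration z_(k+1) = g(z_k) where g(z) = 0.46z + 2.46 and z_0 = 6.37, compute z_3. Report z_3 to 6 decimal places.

4.732166

z_1 = g(6.370000) = 5.390200
z_2 = g(5.390200) = 4.939492
z_3 = g(4.939492) = 4.732166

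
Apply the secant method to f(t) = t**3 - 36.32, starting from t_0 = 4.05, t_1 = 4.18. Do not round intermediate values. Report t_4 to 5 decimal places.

Secant update: t_(k+1) = t_k − f(t_k)·(t_k − t_(k-1))/(f(t_k) − f(t_(k-1))).
f(t_0) = 30.110125, f(t_1) = 36.714632
t_2 = 4.180000 - (36.714632)·(4.180000 - 4.050000)/(36.714632 - (30.110125)) = 3.457327; f(t_2) = 5.005792
t_3 = 3.457327 - (5.005792)·(3.457327 - 4.180000)/(5.005792 - (36.714632)) = 3.343240; f(t_3) = 1.048239
t_4 = 3.343240 - (1.048239)·(3.343240 - 3.457327)/(1.048239 - (5.005792)) = 3.313022; f(t_4) = 0.044102

3.31302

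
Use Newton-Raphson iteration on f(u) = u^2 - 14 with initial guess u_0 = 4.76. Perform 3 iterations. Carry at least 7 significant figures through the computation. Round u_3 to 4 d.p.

Newton update: u ← u − f(u)/f'(u).
f'(u) = 2u
u_0 = 4.760000: f = 8.657600, f' = 9.520000 → u_1 = 4.760000 - (8.657600)/(9.520000) = 3.850588
u_1 = 3.850588: f = 0.827030, f' = 7.701176 → u_2 = 3.850588 - (0.827030)/(7.701176) = 3.743198
u_2 = 3.743198: f = 0.011533, f' = 7.486396 → u_3 = 3.743198 - (0.011533)/(7.486396) = 3.741658

3.7417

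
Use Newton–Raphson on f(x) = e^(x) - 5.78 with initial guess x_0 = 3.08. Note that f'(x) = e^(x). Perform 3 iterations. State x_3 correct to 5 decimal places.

1.76441

Newton update: x ← x − f(x)/f'(x).
x_0 = 3.080000: f = 15.978402, f' = 21.758402 → x_1 = 3.080000 - (15.978402)/(21.758402) = 2.345645
x_1 = 2.345645: f = 4.659999, f' = 10.439999 → x_2 = 2.345645 - (4.659999)/(10.439999) = 1.899284
x_2 = 1.899284: f = 0.901112, f' = 6.681112 → x_3 = 1.899284 - (0.901112)/(6.681112) = 1.764410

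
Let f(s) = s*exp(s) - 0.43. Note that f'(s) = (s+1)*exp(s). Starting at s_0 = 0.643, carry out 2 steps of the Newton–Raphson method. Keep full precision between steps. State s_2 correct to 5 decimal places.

0.31878

Newton update: s ← s − f(s)/f'(s).
s_0 = 0.643000: f = 0.793101, f' = 3.125280 → s_1 = 0.643000 - (0.793101)/(3.125280) = 0.389230
s_1 = 0.389230: f = 0.144444, f' = 2.050288 → s_2 = 0.389230 - (0.144444)/(2.050288) = 0.318780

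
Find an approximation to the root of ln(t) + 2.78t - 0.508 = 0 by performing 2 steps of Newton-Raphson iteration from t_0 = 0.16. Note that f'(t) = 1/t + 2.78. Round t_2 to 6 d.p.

t_0 = 0.160000: f = -1.895781, f' = 9.030000 → t_1 = 0.160000 - (-1.895781)/(9.030000) = 0.369943
t_1 = 0.369943: f = -0.473967, f' = 5.483122 → t_2 = 0.369943 - (-0.473967)/(5.483122) = 0.456384

0.456384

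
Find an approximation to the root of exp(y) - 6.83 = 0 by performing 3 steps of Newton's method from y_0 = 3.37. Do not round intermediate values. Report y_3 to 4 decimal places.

1.9380

Newton update: y ← y − f(y)/f'(y).
f'(y) = exp(y)
y_0 = 3.370000: f = 22.248527, f' = 29.078527 → y_1 = 3.370000 - (22.248527)/(29.078527) = 2.604881
y_1 = 2.604881: f = 6.699618, f' = 13.529618 → y_2 = 2.604881 - (6.699618)/(13.529618) = 2.109700
y_2 = 2.109700: f = 1.415764, f' = 8.245764 → y_3 = 2.109700 - (1.415764)/(8.245764) = 1.938004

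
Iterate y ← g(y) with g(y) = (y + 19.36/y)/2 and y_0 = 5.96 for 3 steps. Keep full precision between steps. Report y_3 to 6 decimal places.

y_1 = g(5.960000) = 4.604161
y_2 = g(4.604161) = 4.404527
y_3 = g(4.404527) = 4.400002

4.400002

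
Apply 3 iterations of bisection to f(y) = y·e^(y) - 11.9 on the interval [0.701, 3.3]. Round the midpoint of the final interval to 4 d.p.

f(0.701000) = -10.486947, f(3.300000) = 77.571708 (opposite signs)
step 1: m = 2.000500, f(m) = 2.889199 > 0 → root in [0.701000, 2.000500]
step 2: m = 1.350750, f(m) = -6.685673 < 0 → root in [1.350750, 2.000500]
step 3: m = 1.675625, f(m) = -2.948588 < 0 → root in [1.675625, 2.000500]
Midpoint of [1.675625, 2.000500] = 1.838062

1.8381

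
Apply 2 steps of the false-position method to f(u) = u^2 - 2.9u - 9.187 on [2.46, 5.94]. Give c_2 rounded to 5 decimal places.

4.73593

f(2.460000) = -10.269400, f(5.940000) = 8.870600
step 1: c = 4.327164, f(c) = -3.011429 < 0 → new bracket [4.327164, 5.940000]
step 2: c = 4.735927, f(c) = -0.492181 < 0 → new bracket [4.735927, 5.940000]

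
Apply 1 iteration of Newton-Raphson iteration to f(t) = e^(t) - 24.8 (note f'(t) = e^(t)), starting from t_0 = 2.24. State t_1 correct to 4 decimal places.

t_0 = 2.240000: f = -15.406669, f' = 9.393331 → t_1 = 2.240000 - (-15.406669)/(9.393331) = 3.880171

3.8802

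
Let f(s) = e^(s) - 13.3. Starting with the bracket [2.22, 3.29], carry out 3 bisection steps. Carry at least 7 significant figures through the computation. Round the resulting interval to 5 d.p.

f(2.220000) = -4.092669, f(3.290000) = 13.542864 (opposite signs)
step 1: m = 2.755000, f(m) = 2.421041 > 0 → root in [2.220000, 2.755000]
step 2: m = 2.487500, f(m) = -1.268839 < 0 → root in [2.487500, 2.755000]
step 3: m = 2.621250, f(m) = 0.452904 > 0 → root in [2.487500, 2.621250]

[2.48750, 2.62125]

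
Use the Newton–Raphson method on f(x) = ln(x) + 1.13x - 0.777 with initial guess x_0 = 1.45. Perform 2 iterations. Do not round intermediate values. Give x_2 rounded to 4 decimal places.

f'(x) = 1/x + 1.13
x_0 = 1.450000: f = 1.233064, f' = 1.819655 → x_1 = 1.450000 - (1.233064)/(1.819655) = 0.772364
x_1 = 0.772364: f = -0.162528, f' = 2.424726 → x_2 = 0.772364 - (-0.162528)/(2.424726) = 0.839393

0.8394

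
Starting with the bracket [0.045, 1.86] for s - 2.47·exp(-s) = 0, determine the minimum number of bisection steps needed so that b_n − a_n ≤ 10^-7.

25

Initial width b − a = 1.86 − 0.045 = 1.815000.
After n steps the width is (b−a)/2^n; need (b−a)/2^n ≤ 10^-7.
So n ≥ log₂(1.815000/10^-7) = log₂(18150000.0000) ≈ 24.1135.
Hence n = 25.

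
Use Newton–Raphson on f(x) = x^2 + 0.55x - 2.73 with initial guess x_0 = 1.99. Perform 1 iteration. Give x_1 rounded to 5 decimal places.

f'(x) = 2x + 0.55
x_0 = 1.990000: f = 2.324600, f' = 4.530000 → x_1 = 1.990000 - (2.324600)/(4.530000) = 1.476843

1.47684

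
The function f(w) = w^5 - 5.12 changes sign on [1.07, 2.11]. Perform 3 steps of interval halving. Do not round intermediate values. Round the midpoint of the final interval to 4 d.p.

1.3950

f(1.070000) = -3.717448, f(2.110000) = 36.702720 (opposite signs)
step 1: m = 1.590000, f(m) = 5.042150 > 0 → root in [1.070000, 1.590000]
step 2: m = 1.330000, f(m) = -0.958420 < 0 → root in [1.330000, 1.590000]
step 3: m = 1.460000, f(m) = 1.513829 > 0 → root in [1.330000, 1.460000]
Midpoint of [1.330000, 1.460000] = 1.395000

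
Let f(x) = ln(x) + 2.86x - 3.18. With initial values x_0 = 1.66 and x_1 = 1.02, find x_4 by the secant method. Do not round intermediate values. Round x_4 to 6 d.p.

f(x_0) = 2.074418, f(x_1) = -0.242997
x_2 = 1.020000 - (-0.242997)·(1.020000 - 1.660000)/(-0.242997 - (2.074418)) = 1.087109; f(x_2) = 0.012652
x_3 = 1.087109 - (0.012652)·(1.087109 - 1.020000)/(0.012652 - (-0.242997)) = 1.083787; f(x_3) = 0.000094
x_4 = 1.083787 - (0.000094)·(1.083787 - 1.087109)/(0.000094 - (0.012652)) = 1.083763; f(x_4) = -0.000000

1.083763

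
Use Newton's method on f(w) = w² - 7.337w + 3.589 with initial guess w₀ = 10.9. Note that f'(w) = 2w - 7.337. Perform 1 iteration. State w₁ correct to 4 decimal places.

7.9666

w_0 = 10.900000: f = 42.425700, f' = 14.463000 → w_1 = 10.900000 - (42.425700)/(14.463000) = 7.966604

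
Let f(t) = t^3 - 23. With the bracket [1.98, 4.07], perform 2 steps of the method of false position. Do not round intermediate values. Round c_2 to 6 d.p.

f(1.980000) = -15.237608, f(4.070000) = 44.419143
step 1: c = 2.513831, f(c) = -7.114238 < 0 → new bracket [2.513831, 4.070000]
step 2: c = 2.728661, f(c) = -2.683496 < 0 → new bracket [2.728661, 4.070000]

2.728661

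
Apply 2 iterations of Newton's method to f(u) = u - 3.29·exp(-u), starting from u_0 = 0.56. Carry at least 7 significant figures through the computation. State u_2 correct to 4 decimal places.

1.0960

f'(u) = 1 + 3.29·exp(-u)
u_0 = 0.560000: f = -1.319278, f' = 2.879278 → u_1 = 0.560000 - (-1.319278)/(2.879278) = 1.018197
u_1 = 1.018197: f = -0.170300, f' = 2.188498 → u_2 = 1.018197 - (-0.170300)/(2.188498) = 1.096014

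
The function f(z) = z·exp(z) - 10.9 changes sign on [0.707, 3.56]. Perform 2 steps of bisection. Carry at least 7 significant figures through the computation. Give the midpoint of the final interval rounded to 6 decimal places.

1.776875

f(0.707000) = -9.466276, f(3.560000) = 114.280982 (opposite signs)
step 1: m = 2.133500, f(m) = 7.116064 > 0 → root in [0.707000, 2.133500]
step 2: m = 1.420250, f(m) = -5.022786 < 0 → root in [1.420250, 2.133500]
Midpoint of [1.420250, 2.133500] = 1.776875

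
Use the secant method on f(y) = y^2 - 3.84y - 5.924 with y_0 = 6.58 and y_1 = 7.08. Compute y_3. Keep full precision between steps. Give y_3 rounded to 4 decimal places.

f(y_0) = 12.105200, f(y_1) = 17.015200
y_2 = 7.080000 - (17.015200)·(7.080000 - 6.580000)/(17.015200 - (12.105200)) = 5.347291; f(y_2) = 2.135925
y_3 = 5.347291 - (2.135925)·(5.347291 - 7.080000)/(2.135925 - (17.015200)) = 5.098560; f(y_3) = 0.492845

5.0986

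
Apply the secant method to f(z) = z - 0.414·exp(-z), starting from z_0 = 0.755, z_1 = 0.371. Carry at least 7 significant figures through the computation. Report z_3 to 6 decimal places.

Secant update: z_(k+1) = z_k − f(z_k)·(z_k − z_(k-1))/(f(z_k) − f(z_(k-1))).
f(z_0) = 0.560416, f(z_1) = 0.085322
z_2 = 0.371000 - (0.085322)·(0.371000 - 0.755000)/(0.085322 - (0.560416)) = 0.302038; f(z_2) = -0.004037
z_3 = 0.302038 - (-0.004037)·(0.302038 - 0.371000)/(-0.004037 - (0.085322)) = 0.305153; f(z_3) = 0.000031

0.305153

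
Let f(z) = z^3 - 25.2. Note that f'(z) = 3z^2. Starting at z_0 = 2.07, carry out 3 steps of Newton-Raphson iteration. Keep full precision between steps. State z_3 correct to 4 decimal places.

z_0 = 2.070000: f = -16.330257, f' = 12.854700 → z_1 = 2.070000 - (-16.330257)/(12.854700) = 3.340372
z_1 = 3.340372: f = 12.072171, f' = 33.474265 → z_2 = 3.340372 - (12.072171)/(33.474265) = 2.979732
z_2 = 2.979732: f = 1.256456, f' = 26.636410 → z_3 = 2.979732 - (1.256456)/(26.636410) = 2.932561

2.9326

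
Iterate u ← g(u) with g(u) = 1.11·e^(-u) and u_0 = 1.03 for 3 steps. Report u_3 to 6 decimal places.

0.525992

u_1 = g(1.030000) = 0.396278
u_2 = g(0.396278) = 0.746830
u_3 = g(0.746830) = 0.525992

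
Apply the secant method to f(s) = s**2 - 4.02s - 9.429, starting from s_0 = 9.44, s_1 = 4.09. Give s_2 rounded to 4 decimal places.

f(s_0) = 41.735800, f(s_1) = -9.142700
s_2 = 4.090000 - (-9.142700)·(4.090000 - 9.440000)/(-9.142700 - (41.735800)) = 5.051377; f(s_2) = -4.219123

5.0514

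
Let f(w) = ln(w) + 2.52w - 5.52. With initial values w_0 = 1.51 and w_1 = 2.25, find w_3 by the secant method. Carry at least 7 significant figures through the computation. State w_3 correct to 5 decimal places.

1.92955

f(w_0) = -1.302690, f(w_1) = 0.960930
w_2 = 2.250000 - (0.960930)·(2.250000 - 1.510000)/(0.960930 - (-1.302690)) = 1.935862; f(w_2) = 0.018926
w_3 = 1.935862 - (0.018926)·(1.935862 - 2.250000)/(0.018926 - (0.960930)) = 1.929551; f(w_3) = -0.000244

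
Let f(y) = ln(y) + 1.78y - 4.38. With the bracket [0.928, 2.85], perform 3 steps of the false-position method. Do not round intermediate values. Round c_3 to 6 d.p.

2.056247

False-position update: c = (a·f(b) − b·f(a))/(f(b) − f(a)); replace the endpoint whose sign matches f(c).
f(0.928000) = -2.802884, f(2.850000) = 1.740319
step 1: c = 2.113759, f(c) = 0.130958 > 0 → new bracket [0.928000, 2.113759]
step 2: c = 2.060830, f(c) = 0.011386 > 0 → new bracket [0.928000, 2.060830]
step 3: c = 2.056247, f(c) = 0.001001 > 0 → new bracket [0.928000, 2.056247]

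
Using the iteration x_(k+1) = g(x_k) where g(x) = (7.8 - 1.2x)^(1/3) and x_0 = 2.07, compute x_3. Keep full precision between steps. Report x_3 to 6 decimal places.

x_1 = g(2.070000) = 1.745266
x_2 = g(1.745266) = 1.786909
x_3 = g(1.786909) = 1.781677

1.781677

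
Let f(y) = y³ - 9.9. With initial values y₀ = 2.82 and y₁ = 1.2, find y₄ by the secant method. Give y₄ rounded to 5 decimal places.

2.11569

Secant update: y_(k+1) = y_k − f(y_k)·(y_k − y_(k-1))/(f(y_k) − f(y_(k-1))).
f(y_0) = 12.525768, f(y_1) = -8.172000
y_2 = 1.200000 - (-8.172000)·(1.200000 - 2.820000)/(-8.172000 - (12.525768)) = 1.839617; f(y_2) = -3.674387
y_3 = 1.839617 - (-3.674387)·(1.839617 - 1.200000)/(-3.674387 - (-8.172000)) = 2.362161; f(y_3) = 3.280391
y_4 = 2.362161 - (3.280391)·(2.362161 - 1.839617)/(3.280391 - (-3.674387)) = 2.115690; f(y_4) = -0.429865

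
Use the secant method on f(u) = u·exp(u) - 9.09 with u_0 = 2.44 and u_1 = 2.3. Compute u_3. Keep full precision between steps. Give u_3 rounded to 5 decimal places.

1.76415

f(u_0) = 18.904219, f(u_1) = 13.850620
u_2 = 2.300000 - (13.850620)·(2.300000 - 2.440000)/(13.850620 - (18.904219)) = 1.916296; f(u_2) = 3.932649
u_3 = 1.916296 - (3.932649)·(1.916296 - 2.300000)/(3.932649 - (13.850620)) = 1.764151; f(u_3) = 1.206663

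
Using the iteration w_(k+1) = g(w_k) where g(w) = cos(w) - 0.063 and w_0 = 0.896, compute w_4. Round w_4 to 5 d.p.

0.73576

w_1 = g(0.896000) = 0.561738
w_2 = g(0.561738) = 0.783330
w_3 = g(0.783330) = 0.645567
w_4 = g(0.645567) = 0.735759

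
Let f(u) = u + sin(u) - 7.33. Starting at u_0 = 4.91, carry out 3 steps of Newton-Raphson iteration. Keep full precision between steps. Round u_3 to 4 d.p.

6.8100

Newton update: u ← u − f(u)/f'(u).
f'(u) = 1 + cos(u)
u_0 = 4.910000: f = -3.400538, f' = 1.196327 → u_1 = 4.910000 - (-3.400538)/(1.196327) = 7.752481
u_1 = 7.752481: f = 1.417335, f' = 1.101326 → u_2 = 7.752481 - (1.417335)/(1.101326) = 6.465547
u_2 = 6.465547: f = -0.683101, f' = 1.983418 → u_3 = 6.465547 - (-0.683101)/(1.983418) = 6.809953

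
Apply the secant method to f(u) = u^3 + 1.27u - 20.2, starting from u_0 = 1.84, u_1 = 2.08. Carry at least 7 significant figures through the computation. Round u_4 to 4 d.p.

Secant update: u_(k+1) = u_k − f(u_k)·(u_k − u_(k-1))/(f(u_k) − f(u_(k-1))).
f(u_0) = -11.633696, f(u_1) = -8.559488
u_2 = 2.080000 - (-8.559488)·(2.080000 - 1.840000)/(-8.559488 - (-11.633696)) = 2.748230; f(u_2) = 4.046989
u_3 = 2.748230 - (4.046989)·(2.748230 - 2.080000)/(4.046989 - (-8.559488)) = 2.533712; f(u_3) = -0.716533
u_4 = 2.533712 - (-0.716533)·(2.533712 - 2.748230)/(-0.716533 - (4.046989)) = 2.565980; f(u_4) = -0.046152

2.5660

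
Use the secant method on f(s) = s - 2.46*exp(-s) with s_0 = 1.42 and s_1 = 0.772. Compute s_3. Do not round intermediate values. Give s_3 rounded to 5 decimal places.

0.95159

f(s_0) = 0.825384, f(s_1) = -0.364736
s_2 = 0.772000 - (-0.364736)·(0.772000 - 1.420000)/(-0.364736 - (0.825384)) = 0.970593; f(s_2) = 0.038601
s_3 = 0.970593 - (0.038601)·(0.970593 - 0.772000)/(0.038601 - (-0.364736)) = 0.951587; f(s_3) = 0.001712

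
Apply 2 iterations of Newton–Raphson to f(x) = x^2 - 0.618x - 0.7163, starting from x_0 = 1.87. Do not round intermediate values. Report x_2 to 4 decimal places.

1.2193

f'(x) = 2x - 0.618
x_0 = 1.870000: f = 1.624940, f' = 3.122000 → x_1 = 1.870000 - (1.624940)/(3.122000) = 1.349520
x_1 = 1.349520: f = 0.270900, f' = 2.081039 → x_2 = 1.349520 - (0.270900)/(2.081039) = 1.219344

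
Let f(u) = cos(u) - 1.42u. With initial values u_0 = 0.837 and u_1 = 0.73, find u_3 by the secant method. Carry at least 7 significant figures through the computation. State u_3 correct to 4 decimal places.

f(u_0) = -0.518846, f(u_1) = -0.291426
u_2 = 0.730000 - (-0.291426)·(0.730000 - 0.837000)/(-0.291426 - (-0.518846)) = 0.592886; f(u_2) = -0.012567
u_3 = 0.592886 - (-0.012567)·(0.592886 - 0.730000)/(-0.012567 - (-0.291426)) = 0.586707; f(u_3) = -0.000356

0.5867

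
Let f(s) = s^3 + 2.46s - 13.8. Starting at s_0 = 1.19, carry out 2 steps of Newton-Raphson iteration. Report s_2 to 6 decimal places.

f'(s) = 3s^2 + 2.46
s_0 = 1.190000: f = -9.187441, f' = 6.708300 → s_1 = 1.190000 - (-9.187441)/(6.708300) = 2.559563
s_1 = 2.559563: f = 9.265156, f' = 22.114092 → s_2 = 2.559563 - (9.265156)/(22.114092) = 2.140593

2.140593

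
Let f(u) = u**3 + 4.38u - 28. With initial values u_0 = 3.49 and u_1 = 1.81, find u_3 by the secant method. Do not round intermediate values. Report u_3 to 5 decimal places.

2.62106

f(u_0) = 29.794749, f(u_1) = -14.142459
u_2 = 1.810000 - (-14.142459)·(1.810000 - 3.490000)/(-14.142459 - (29.794749)) = 2.350757; f(u_2) = -4.713274
u_3 = 2.350757 - (-4.713274)·(2.350757 - 1.810000)/(-4.713274 - (-14.142459)) = 2.621059; f(u_3) = 1.486787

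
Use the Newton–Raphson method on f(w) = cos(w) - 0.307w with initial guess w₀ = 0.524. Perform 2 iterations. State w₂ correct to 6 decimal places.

f'(w) = -sin(w) - 0.307
w_0 = 0.524000: f = 0.704957, f' = -0.807347 → w_1 = 0.524000 - (0.704957)/(-0.807347) = 1.397176
w_1 = 1.397176: f = -0.256184, f' = -1.291966 → w_2 = 1.397176 - (-0.256184)/(-1.291966) = 1.198886

1.198886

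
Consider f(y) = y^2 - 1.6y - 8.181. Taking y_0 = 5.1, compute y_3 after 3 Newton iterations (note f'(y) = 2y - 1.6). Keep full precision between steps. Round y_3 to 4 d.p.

3.7700

y_0 = 5.100000: f = 9.669000, f' = 8.600000 → y_1 = 5.100000 - (9.669000)/(8.600000) = 3.975698
y_1 = 3.975698: f = 1.264056, f' = 6.351395 → y_2 = 3.975698 - (1.264056)/(6.351395) = 3.776678
y_2 = 3.776678: f = 0.039609, f' = 5.953355 → y_3 = 3.776678 - (0.039609)/(5.953355) = 3.770024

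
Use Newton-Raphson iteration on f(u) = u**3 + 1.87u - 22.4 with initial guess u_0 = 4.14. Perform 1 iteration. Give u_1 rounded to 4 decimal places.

f'(u) = 3u**2 + 1.87
u_0 = 4.140000: f = 56.299744, f' = 53.288800 → u_1 = 4.140000 - (56.299744)/(53.288800) = 3.083498

3.0835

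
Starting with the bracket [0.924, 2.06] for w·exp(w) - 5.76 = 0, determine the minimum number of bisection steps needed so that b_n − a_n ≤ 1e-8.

27

Initial width b − a = 2.06 − 0.924 = 1.136000.
After n steps the width is (b−a)/2^n; need (b−a)/2^n ≤ 1e-8.
So n ≥ log₂(1.136000/1e-8) = log₂(113600000.0000) ≈ 26.7594.
Hence n = 27.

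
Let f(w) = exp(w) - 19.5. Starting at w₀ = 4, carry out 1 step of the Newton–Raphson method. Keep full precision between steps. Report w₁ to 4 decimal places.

3.3572

Newton update: w ← w − f(w)/f'(w).
f'(w) = exp(w)
w_0 = 4.000000: f = 35.098150, f' = 54.598150 → w_1 = 4.000000 - (35.098150)/(54.598150) = 3.357155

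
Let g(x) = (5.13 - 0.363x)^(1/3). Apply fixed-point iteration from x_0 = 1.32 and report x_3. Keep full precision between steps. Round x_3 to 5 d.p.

1.65458

x_1 = g(1.320000) = 1.669208
x_2 = g(1.669208) = 1.653903
x_3 = g(1.653903) = 1.654580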